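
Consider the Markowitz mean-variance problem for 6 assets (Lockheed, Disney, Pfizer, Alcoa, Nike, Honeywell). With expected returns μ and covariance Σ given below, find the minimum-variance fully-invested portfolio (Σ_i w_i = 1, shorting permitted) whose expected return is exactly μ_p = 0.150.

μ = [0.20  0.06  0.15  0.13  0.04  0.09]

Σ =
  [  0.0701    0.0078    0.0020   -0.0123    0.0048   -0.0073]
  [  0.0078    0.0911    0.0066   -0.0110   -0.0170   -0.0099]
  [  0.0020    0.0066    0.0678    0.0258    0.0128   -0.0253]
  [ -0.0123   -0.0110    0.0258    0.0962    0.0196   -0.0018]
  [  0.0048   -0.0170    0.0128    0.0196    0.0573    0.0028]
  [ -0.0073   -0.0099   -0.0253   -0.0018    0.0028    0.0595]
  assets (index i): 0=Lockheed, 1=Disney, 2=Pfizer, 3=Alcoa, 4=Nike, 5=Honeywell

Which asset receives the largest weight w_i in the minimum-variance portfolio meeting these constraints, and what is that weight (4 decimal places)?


x=Σ⁻¹μ = [3.3190  0.5485  2.9598  1.2429  -0.6667  3.3386]
y=Σ⁻¹𝟙 = [15.4725  14.6171  18.4947  7.0640  12.5460  28.6246]
a=μᵀx=1.576066  b=𝟙ᵀx=10.742113  c=𝟙ᵀy=96.818958  D=ac−b²=37.200099
λ₁=(c·0.150−b)/D = (96.818958·0.150−10.742113)/37.200099 = 0.101632
λ₂=(a−b·0.150)/D = (1.576066−10.742113·0.150)/37.200099 = -0.000948
w* = 0.101632·x + -0.000948·y:
  w_0 = 0.101632·3.3190 + -0.000948·15.4725 = 0.3227  (Lockheed)
  w_1 = 0.101632·0.5485 + -0.000948·14.6171 = 0.0419  (Disney)
  w_2 = 0.101632·2.9598 + -0.000948·18.4947 = 0.2833  (Pfizer)
  w_3 = 0.101632·1.2429 + -0.000948·7.0640 = 0.1196  (Alcoa)
  w_4 = 0.101632·-0.6667 + -0.000948·12.5460 = -0.0796  (Nike)
  w_5 = 0.101632·3.3386 + -0.000948·28.6246 = 0.3122  (Honeywell)
Σw_i=1.0000  μᵀw=0.1500
σ²=wᵀΣw=λ₁·μ_p+λ₂ = 0.101632·0.150 + -0.000948 = 0.014297 ≈ 0.0143

Lockheed (0.3227)


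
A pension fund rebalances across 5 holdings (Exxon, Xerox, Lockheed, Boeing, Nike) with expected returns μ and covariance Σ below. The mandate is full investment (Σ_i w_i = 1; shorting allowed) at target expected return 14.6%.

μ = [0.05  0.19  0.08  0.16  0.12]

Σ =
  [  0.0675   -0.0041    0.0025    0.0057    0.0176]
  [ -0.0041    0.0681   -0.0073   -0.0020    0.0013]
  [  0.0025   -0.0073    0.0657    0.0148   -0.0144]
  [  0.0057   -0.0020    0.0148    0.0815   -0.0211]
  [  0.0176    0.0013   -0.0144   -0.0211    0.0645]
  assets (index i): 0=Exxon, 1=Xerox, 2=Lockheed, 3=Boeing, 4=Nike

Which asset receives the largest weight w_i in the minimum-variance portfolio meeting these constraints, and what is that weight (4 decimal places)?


Nike (0.3034)

g=Σ⁻¹μ = [-0.1454  2.9744  1.6487  2.5332  3.0370]
h=Σ⁻¹𝟙 = [8.3064  17.1572  18.3219  14.3989  21.6923]
a=μᵀg=1.459512  b=𝟙ᵀg=10.047841  c=𝟙ᵀh=79.876691  D=ac−b²=15.621890
λ₁=(c·0.146−b)/D = (79.876691·0.146−10.047841)/15.621890 = 0.103327
λ₂=(a−b·0.146)/D = (1.459512−10.047841·0.146)/15.621890 = -0.000478
w* = 0.103327·g + -0.000478·h:
  w_0 = 0.103327·-0.1454 + -0.000478·8.3064 = -0.0190  (Exxon)
  w_1 = 0.103327·2.9744 + -0.000478·17.1572 = 0.2991  (Xerox)
  w_2 = 0.103327·1.6487 + -0.000478·18.3219 = 0.1616  (Lockheed)
  w_3 = 0.103327·2.5332 + -0.000478·14.3989 = 0.2549  (Boeing)
  w_4 = 0.103327·3.0370 + -0.000478·21.6923 = 0.3034  (Nike)
Σw_i=1.0000  μᵀw=0.1460
σ²=wᵀΣw=λ₁·μ_p+λ₂ = 0.103327·0.146 + -0.000478 = 0.014607 ≈ 0.0146


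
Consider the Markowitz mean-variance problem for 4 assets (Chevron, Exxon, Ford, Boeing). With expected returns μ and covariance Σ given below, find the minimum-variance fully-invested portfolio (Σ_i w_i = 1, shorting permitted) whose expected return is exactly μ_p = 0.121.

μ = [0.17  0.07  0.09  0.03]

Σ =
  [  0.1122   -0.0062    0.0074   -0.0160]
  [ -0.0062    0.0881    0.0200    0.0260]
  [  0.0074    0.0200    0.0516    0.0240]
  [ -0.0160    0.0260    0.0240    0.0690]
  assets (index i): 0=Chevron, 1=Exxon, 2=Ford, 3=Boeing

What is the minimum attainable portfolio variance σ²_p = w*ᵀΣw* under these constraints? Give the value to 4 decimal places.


x=Σ⁻¹μ = [1.4828  0.5781  1.2486  0.1265]
y=Σ⁻¹𝟙 = [10.1234  6.5269  10.3905  10.7667]
a=μᵀx=0.408712  b=𝟙ᵀx=3.436004  c=𝟙ᵀy=37.807484  D=ac−b²=3.646269
λ₁=(c·0.121−b)/D = (37.807484·0.121−3.436004)/3.646269 = 0.312292
λ₂=(a−b·0.121)/D = (0.408712−3.436004·0.121)/3.646269 = -0.001932
w* = 0.312292·x + -0.001932·y:
  w_0 = 0.312292·1.4828 + -0.001932·10.1234 = 0.4435  (Chevron)
  w_1 = 0.312292·0.5781 + -0.001932·6.5269 = 0.1679  (Exxon)
  w_2 = 0.312292·1.2486 + -0.001932·10.3905 = 0.3699  (Ford)
  w_3 = 0.312292·0.1265 + -0.001932·10.7667 = 0.0187  (Boeing)
Σw_i=1.0000  μᵀw=0.1210
σ²=wᵀΣw=λ₁·μ_p+λ₂ = 0.312292·0.121 + -0.001932 = 0.035856 ≈ 0.0359

0.0359


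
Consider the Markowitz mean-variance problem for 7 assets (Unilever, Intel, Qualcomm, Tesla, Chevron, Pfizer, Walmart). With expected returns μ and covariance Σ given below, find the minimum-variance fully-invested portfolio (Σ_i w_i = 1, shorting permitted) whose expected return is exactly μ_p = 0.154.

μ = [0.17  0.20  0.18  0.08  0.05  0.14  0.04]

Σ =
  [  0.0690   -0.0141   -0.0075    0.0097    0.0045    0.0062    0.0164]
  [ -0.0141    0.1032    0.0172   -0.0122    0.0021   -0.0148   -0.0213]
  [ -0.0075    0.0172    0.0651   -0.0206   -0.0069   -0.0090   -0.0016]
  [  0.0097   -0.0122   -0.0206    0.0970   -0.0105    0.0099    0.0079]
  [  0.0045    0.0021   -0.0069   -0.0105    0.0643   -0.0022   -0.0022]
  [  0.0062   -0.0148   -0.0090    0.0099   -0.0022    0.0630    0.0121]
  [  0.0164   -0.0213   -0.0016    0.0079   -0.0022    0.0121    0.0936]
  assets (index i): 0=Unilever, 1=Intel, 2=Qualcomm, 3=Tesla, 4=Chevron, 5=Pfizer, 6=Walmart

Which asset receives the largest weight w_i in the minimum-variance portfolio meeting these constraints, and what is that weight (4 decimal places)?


Qualcomm (0.2501)

u=Σ⁻¹μ = [2.7625  2.2998  3.4360  1.4073  1.2056  2.7881  0.0745]
v=Σ⁻¹𝟙 = [12.5728  13.3352  22.8973  15.2473  20.0890  17.6529  8.8101]
a=μᵀu=2.114257  b=𝟙ᵀu=13.973958  c=𝟙ᵀv=110.604516  D=ac−b²=38.574886
λ₁=(c·0.154−b)/D = (110.604516·0.154−13.973958)/38.574886 = 0.079304
λ₂=(a−b·0.154)/D = (2.114257−13.973958·0.154)/38.574886 = -0.000978
w* = 0.079304·u + -0.000978·v:
  w_0 = 0.079304·2.7625 + -0.000978·12.5728 = 0.2068  (Unilever)
  w_1 = 0.079304·2.2998 + -0.000978·13.3352 = 0.1693  (Intel)
  w_2 = 0.079304·3.4360 + -0.000978·22.8973 = 0.2501  (Qualcomm)
  w_3 = 0.079304·1.4073 + -0.000978·15.2473 = 0.0967  (Tesla)
  w_4 = 0.079304·1.2056 + -0.000978·20.0890 = 0.0760  (Chevron)
  w_5 = 0.079304·2.7881 + -0.000978·17.6529 = 0.2038  (Pfizer)
  w_6 = 0.079304·0.0745 + -0.000978·8.8101 = -0.0027  (Walmart)
Σw_i=1.0000  μᵀw=0.1540
σ²=wᵀΣw=λ₁·μ_p+λ₂ = 0.079304·0.154 + -0.000978 = 0.011235 ≈ 0.0112


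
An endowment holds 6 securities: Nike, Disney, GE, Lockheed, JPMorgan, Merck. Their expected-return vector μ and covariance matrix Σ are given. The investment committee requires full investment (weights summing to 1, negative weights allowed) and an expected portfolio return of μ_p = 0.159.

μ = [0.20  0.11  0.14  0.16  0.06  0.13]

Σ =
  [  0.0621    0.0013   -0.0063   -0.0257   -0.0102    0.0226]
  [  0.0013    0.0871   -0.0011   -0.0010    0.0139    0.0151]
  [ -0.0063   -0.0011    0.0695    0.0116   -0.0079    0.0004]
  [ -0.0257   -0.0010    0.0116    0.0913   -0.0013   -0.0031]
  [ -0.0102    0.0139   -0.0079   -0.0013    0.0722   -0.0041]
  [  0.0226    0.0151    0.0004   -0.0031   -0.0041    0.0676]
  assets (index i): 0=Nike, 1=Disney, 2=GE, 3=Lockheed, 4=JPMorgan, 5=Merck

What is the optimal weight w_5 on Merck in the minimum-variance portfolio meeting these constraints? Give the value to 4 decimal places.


0.0110

g=Σ⁻¹μ = [4.7458  0.9322  2.1656  2.8584  1.6300  0.3454]
h=Σ⁻¹𝟙 = [25.0620  7.4330  16.0713  16.5307  18.3871  6.5320]
a=μᵀg=1.954913  b=𝟙ᵀg=12.677309  c=𝟙ᵀh=90.016099  D=ac−b²=15.259425
λ₁=(c·0.159−b)/D = (90.016099·0.159−12.677309)/15.259425 = 0.107163
λ₂=(a−b·0.159)/D = (1.954913−12.677309·0.159)/15.259425 = -0.003983
w* = 0.107163·g + -0.003983·h:
  w_0 = 0.107163·4.7458 + -0.003983·25.0620 = 0.4087  (Nike)
  w_1 = 0.107163·0.9322 + -0.003983·7.4330 = 0.0703  (Disney)
  w_2 = 0.107163·2.1656 + -0.003983·16.0713 = 0.1681  (GE)
  w_3 = 0.107163·2.8584 + -0.003983·16.5307 = 0.2405  (Lockheed)
  w_4 = 0.107163·1.6300 + -0.003983·18.3871 = 0.1014  (JPMorgan)
  w_5 = 0.107163·0.3454 + -0.003983·6.5320 = 0.0110  (Merck)
Σw_i=1.0000  μᵀw=0.1590
σ²=wᵀΣw=λ₁·μ_p+λ₂ = 0.107163·0.159 + -0.003983 = 0.013056 ≈ 0.0131


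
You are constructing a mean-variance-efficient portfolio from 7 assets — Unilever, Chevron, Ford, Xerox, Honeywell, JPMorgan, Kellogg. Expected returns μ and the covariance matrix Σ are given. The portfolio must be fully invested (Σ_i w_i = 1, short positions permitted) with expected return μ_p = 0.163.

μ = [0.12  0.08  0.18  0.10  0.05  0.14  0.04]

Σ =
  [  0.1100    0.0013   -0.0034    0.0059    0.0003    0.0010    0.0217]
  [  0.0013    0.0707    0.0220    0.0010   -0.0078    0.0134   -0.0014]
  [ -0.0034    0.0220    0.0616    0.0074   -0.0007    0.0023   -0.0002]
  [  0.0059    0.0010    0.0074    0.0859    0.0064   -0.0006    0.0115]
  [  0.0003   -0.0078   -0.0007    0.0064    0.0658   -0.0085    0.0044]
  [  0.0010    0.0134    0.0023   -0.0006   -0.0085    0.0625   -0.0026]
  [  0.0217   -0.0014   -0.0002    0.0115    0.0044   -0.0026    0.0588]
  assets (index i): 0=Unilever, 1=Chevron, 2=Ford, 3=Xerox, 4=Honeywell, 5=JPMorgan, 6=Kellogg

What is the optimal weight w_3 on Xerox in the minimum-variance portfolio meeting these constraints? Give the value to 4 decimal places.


u=Σ⁻¹μ = [1.0833  -0.1099  2.8554  0.7657  0.9824  2.2890  0.1655]
v=Σ⁻¹𝟙 = [6.2037  9.1967  12.0518  7.1782  16.9366  16.3998  13.0312]
a=μᵀu=1.087936  b=𝟙ᵀu=8.031379  c=𝟙ᵀv=80.998086  D=ac−b²=23.617700
λ₁=(c·0.163−b)/D = (80.998086·0.163−8.031379)/23.617700 = 0.218959
λ₂=(a−b·0.163)/D = (1.087936−8.031379·0.163)/23.617700 = -0.009365
w* = 0.218959·u + -0.009365·v:
  w_0 = 0.218959·1.0833 + -0.009365·6.2037 = 0.1791  (Unilever)
  w_1 = 0.218959·-0.1099 + -0.009365·9.1967 = -0.1102  (Chevron)
  w_2 = 0.218959·2.8554 + -0.009365·12.0518 = 0.5123  (Ford)
  w_3 = 0.218959·0.7657 + -0.009365·7.1782 = 0.1004  (Xerox)
  w_4 = 0.218959·0.9824 + -0.009365·16.9366 = 0.0565  (Honeywell)
  w_5 = 0.218959·2.2890 + -0.009365·16.3998 = 0.3476  (JPMorgan)
  w_6 = 0.218959·0.1655 + -0.009365·13.0312 = -0.0858  (Kellogg)
Σw_i=1.0000  μᵀw=0.1630
σ²=wᵀΣw=λ₁·μ_p+λ₂ = 0.218959·0.163 + -0.009365 = 0.026325 ≈ 0.0263

0.1004


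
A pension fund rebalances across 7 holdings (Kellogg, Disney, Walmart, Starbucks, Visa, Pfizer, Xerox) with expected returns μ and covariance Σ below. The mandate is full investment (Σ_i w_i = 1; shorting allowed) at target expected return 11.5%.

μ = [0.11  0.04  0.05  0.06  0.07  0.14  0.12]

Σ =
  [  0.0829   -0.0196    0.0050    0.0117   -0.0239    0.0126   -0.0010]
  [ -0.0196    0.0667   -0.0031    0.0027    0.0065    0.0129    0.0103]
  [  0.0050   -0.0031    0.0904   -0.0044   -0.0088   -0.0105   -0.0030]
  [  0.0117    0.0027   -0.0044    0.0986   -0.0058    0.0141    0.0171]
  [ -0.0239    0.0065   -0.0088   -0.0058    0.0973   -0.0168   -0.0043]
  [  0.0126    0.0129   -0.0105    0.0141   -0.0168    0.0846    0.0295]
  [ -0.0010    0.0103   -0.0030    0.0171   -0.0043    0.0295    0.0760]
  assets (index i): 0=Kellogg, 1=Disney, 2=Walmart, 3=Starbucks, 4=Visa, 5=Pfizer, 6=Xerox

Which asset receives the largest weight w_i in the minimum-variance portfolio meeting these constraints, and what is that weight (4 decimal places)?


Pfizer (0.3111)

g=Σ⁻¹μ = [1.6136  0.5427  0.8182  0.1452  1.4372  1.3115  1.0985]
h=Σ⁻¹𝟙 = [17.9255  16.2092  13.7764  6.6498  16.9473  7.7942  8.1780]
a=μᵀg=0.664857  b=𝟙ᵀg=6.966856  c=𝟙ᵀh=87.480587  D=ac−b²=9.624993
λ₁=(c·0.115−b)/D = (87.480587·0.115−6.966856)/9.624993 = 0.321394
λ₂=(a−b·0.115)/D = (0.664857−6.966856·0.115)/9.624993 = -0.014164
w* = 0.321394·g + -0.014164·h:
  w_0 = 0.321394·1.6136 + -0.014164·17.9255 = 0.2647  (Kellogg)
  w_1 = 0.321394·0.5427 + -0.014164·16.2092 = -0.0552  (Disney)
  w_2 = 0.321394·0.8182 + -0.014164·13.7764 = 0.0678  (Walmart)
  w_3 = 0.321394·0.1452 + -0.014164·6.6498 = -0.0475  (Starbucks)
  w_4 = 0.321394·1.4372 + -0.014164·16.9473 = 0.2219  (Visa)
  w_5 = 0.321394·1.3115 + -0.014164·7.7942 = 0.3111  (Pfizer)
  w_6 = 0.321394·1.0985 + -0.014164·8.1780 = 0.2372  (Xerox)
Σw_i=1.0000  μᵀw=0.1150
σ²=wᵀΣw=λ₁·μ_p+λ₂ = 0.321394·0.115 + -0.014164 = 0.022796 ≈ 0.0228


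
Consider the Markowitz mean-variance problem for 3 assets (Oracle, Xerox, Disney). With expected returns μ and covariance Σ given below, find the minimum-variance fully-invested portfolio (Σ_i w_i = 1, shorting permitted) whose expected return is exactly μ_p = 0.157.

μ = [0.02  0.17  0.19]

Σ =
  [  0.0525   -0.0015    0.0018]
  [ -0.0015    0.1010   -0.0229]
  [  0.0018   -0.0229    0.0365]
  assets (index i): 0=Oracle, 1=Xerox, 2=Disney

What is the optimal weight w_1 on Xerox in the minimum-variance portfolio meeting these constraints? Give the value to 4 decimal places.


p=Σ⁻¹μ = [0.2264  3.3393  7.2894]
q=Σ⁻¹𝟙 = [18.2724  18.8632  38.3309]
a=μᵀp=1.957183  b=𝟙ᵀp=10.855066  c=𝟙ᵀq=75.466489  D=ac−b²=29.869237
λ₁=(c·0.157−b)/D = (75.466489·0.157−10.855066)/29.869237 = 0.033251
λ₂=(a−b·0.157)/D = (1.957183−10.855066·0.157)/29.869237 = 0.008468
w* = 0.033251·p + 0.008468·q:
  w_0 = 0.033251·0.2264 + 0.008468·18.2724 = 0.1623  (Oracle)
  w_1 = 0.033251·3.3393 + 0.008468·18.8632 = 0.2708  (Xerox)
  w_2 = 0.033251·7.2894 + 0.008468·38.3309 = 0.5670  (Disney)
Σw_i=1.0000  μᵀw=0.1570
σ²=wᵀΣw=λ₁·μ_p+λ₂ = 0.033251·0.157 + 0.008468 = 0.013689 ≈ 0.0137

0.2708


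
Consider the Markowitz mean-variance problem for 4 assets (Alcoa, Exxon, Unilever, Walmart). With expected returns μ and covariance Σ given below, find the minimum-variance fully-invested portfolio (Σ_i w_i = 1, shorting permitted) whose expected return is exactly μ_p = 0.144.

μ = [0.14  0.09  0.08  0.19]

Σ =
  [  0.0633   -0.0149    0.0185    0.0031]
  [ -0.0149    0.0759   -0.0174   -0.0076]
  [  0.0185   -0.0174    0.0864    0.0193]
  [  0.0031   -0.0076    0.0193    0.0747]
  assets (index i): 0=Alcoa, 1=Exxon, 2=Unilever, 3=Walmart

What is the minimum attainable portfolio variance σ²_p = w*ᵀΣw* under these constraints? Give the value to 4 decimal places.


0.0200

p=Σ⁻¹μ = [2.4890  1.9825  0.2145  2.5865]
q=Σ⁻¹𝟙 = [17.2027  19.8826  9.1395  12.3345]
a=μᵀp=1.035484  b=𝟙ᵀp=7.272532  c=𝟙ᵀq=58.559331  D=ac−b²=7.747547
λ₁=(c·0.144−b)/D = (58.559331·0.144−7.272532)/7.747547 = 0.149726
λ₂=(a−b·0.144)/D = (1.035484−7.272532·0.144)/7.747547 = -0.001518
w* = 0.149726·p + -0.001518·q:
  w_0 = 0.149726·2.4890 + -0.001518·17.2027 = 0.3466  (Alcoa)
  w_1 = 0.149726·1.9825 + -0.001518·19.8826 = 0.2667  (Exxon)
  w_2 = 0.149726·0.2145 + -0.001518·9.1395 = 0.0182  (Unilever)
  w_3 = 0.149726·2.5865 + -0.001518·12.3345 = 0.3685  (Walmart)
Σw_i=1.0000  μᵀw=0.1440
σ²=wᵀΣw=λ₁·μ_p+λ₂ = 0.149726·0.144 + -0.001518 = 0.020043 ≈ 0.0200


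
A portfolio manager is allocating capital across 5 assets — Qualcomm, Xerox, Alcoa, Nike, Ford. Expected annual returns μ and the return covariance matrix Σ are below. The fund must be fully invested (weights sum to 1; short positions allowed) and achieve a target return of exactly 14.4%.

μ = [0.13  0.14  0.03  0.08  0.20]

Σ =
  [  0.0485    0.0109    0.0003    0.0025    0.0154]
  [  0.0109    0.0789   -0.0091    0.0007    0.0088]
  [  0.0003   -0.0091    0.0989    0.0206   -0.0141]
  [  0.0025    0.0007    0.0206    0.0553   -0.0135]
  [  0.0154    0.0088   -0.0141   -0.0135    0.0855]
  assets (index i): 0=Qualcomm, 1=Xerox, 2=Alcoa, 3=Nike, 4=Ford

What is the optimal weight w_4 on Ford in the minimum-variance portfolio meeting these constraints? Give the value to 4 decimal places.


0.3543

g=Σ⁻¹μ = [1.5694  1.3329  0.3746  1.7712  2.2608]
h=Σ⁻¹𝟙 = [13.4202  10.3546  9.2680  16.9234  12.4135]
a=μᵀg=0.995715  b=𝟙ᵀg=7.308870  c=𝟙ᵀh=62.379632  D=ac−b²=8.692747
λ₁=(c·0.144−b)/D = (62.379632·0.144−7.308870)/8.692747 = 0.192551
λ₂=(a−b·0.144)/D = (0.995715−7.308870·0.144)/8.692747 = -0.006530
w* = 0.192551·g + -0.006530·h:
  w_0 = 0.192551·1.5694 + -0.006530·13.4202 = 0.2146  (Qualcomm)
  w_1 = 0.192551·1.3329 + -0.006530·10.3546 = 0.1890  (Xerox)
  w_2 = 0.192551·0.3746 + -0.006530·9.2680 = 0.0116  (Alcoa)
  w_3 = 0.192551·1.7712 + -0.006530·16.9234 = 0.2305  (Nike)
  w_4 = 0.192551·2.2608 + -0.006530·12.4135 = 0.3543  (Ford)
Σw_i=1.0000  μᵀw=0.1440
σ²=wᵀΣw=λ₁·μ_p+λ₂ = 0.192551·0.144 + -0.006530 = 0.021197 ≈ 0.0212


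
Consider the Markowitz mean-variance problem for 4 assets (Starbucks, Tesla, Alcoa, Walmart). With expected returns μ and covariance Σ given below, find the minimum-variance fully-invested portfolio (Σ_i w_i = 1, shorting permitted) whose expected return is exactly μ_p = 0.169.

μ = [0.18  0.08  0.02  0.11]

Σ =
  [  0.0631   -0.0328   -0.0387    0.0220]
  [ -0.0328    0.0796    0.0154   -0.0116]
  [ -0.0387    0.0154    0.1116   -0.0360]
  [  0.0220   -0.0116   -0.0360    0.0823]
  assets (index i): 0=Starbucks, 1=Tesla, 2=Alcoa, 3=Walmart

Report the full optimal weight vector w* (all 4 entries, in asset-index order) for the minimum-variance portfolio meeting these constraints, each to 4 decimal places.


u=Σ⁻¹μ = [5.1444  2.9255  1.9560  1.2294]
v=Σ⁻¹𝟙 = [38.4956  26.1384  23.8579  15.9804]
a=μᵀu=1.334379  b=𝟙ᵀu=11.255279  c=𝟙ᵀv=104.472288  D=ac−b²=12.724325
λ₁=(c·0.169−b)/D = (104.472288·0.169−11.255279)/12.724325 = 0.503016
λ₂=(a−b·0.169)/D = (1.334379−11.255279·0.169)/12.724325 = -0.044620
w* = 0.503016·u + -0.044620·v:
  w_0 = 0.503016·5.1444 + -0.044620·38.4956 = 0.8700  (Starbucks)
  w_1 = 0.503016·2.9255 + -0.044620·26.1384 = 0.3053  (Tesla)
  w_2 = 0.503016·1.9560 + -0.044620·23.8579 = -0.0806  (Alcoa)
  w_3 = 0.503016·1.2294 + -0.044620·15.9804 = -0.0947  (Walmart)
Σw_i=1.0000  μᵀw=0.1690
σ²=wᵀΣw=λ₁·μ_p+λ₂ = 0.503016·0.169 + -0.044620 = 0.040389 ≈ 0.0404

0.8700  0.3053  -0.0806  -0.0947


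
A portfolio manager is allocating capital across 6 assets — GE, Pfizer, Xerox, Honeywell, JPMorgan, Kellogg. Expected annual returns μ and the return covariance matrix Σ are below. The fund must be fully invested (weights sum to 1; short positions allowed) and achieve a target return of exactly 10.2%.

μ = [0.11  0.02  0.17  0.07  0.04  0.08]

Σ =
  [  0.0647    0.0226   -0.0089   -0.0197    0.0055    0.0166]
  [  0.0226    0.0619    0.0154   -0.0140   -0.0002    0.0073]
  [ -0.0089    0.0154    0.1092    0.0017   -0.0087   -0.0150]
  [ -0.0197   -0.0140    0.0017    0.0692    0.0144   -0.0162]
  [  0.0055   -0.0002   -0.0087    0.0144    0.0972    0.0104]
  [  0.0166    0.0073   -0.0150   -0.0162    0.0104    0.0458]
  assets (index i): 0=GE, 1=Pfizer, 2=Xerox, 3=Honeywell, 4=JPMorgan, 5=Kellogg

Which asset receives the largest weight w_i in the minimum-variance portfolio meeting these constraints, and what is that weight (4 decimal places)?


x=Σ⁻¹μ = [2.2953  -0.8915  2.1753  2.0395  -0.0965  2.5126]
y=Σ⁻¹𝟙 = [13.9924  10.5719  12.4817  25.8874  3.8636  27.4448]
a=μᵀx=0.944364  b=𝟙ᵀx=8.034739  c=𝟙ᵀy=94.241838  D=ac−b²=24.441611
λ₁=(c·0.102−b)/D = (94.241838·0.102−8.034739)/24.441611 = 0.064559
λ₂=(a−b·0.102)/D = (0.944364−8.034739·0.102)/24.441611 = 0.005107
w* = 0.064559·x + 0.005107·y:
  w_0 = 0.064559·2.2953 + 0.005107·13.9924 = 0.2196  (GE)
  w_1 = 0.064559·-0.8915 + 0.005107·10.5719 = -0.0036  (Pfizer)
  w_2 = 0.064559·2.1753 + 0.005107·12.4817 = 0.2042  (Xerox)
  w_3 = 0.064559·2.0395 + 0.005107·25.8874 = 0.2639  (Honeywell)
  w_4 = 0.064559·-0.0965 + 0.005107·3.8636 = 0.0135  (JPMorgan)
  w_5 = 0.064559·2.5126 + 0.005107·27.4448 = 0.3024  (Kellogg)
Σw_i=1.0000  μᵀw=0.1020
σ²=wᵀΣw=λ₁·μ_p+λ₂ = 0.064559·0.102 + 0.005107 = 0.011692 ≈ 0.0117

Kellogg (0.3024)


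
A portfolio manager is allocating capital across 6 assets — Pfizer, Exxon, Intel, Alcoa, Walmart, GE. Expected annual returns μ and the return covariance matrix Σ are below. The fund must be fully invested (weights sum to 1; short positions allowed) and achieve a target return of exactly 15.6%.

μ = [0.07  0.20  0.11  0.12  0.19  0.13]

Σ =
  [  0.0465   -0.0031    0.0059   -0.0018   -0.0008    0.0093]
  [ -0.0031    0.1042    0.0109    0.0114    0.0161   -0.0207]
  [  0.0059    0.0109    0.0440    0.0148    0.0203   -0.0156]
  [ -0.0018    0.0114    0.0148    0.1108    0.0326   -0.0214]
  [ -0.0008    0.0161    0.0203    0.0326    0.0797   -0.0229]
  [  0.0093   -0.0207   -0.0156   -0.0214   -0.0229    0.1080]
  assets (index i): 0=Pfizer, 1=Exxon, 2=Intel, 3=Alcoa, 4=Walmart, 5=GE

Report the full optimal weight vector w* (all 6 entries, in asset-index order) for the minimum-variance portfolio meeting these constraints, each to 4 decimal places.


0.0567  0.2335  0.1386  0.0427  0.2710  0.2575

u=Σ⁻¹μ = [1.0382  1.8561  1.5722  0.5290  2.0449  2.2356]
v=Σ⁻¹𝟙 = [17.2735  9.3164  17.5466  6.5579  8.0234  15.0927]
a=μᵀu=1.359475  b=𝟙ᵀu=9.275993  c=𝟙ᵀv=73.810479  D=ac−b²=14.299431
λ₁=(c·0.156−b)/D = (73.810479·0.156−9.275993)/14.299431 = 0.156541
λ₂=(a−b·0.156)/D = (1.359475−9.275993·0.156)/14.299431 = -0.006125
w* = 0.156541·u + -0.006125·v:
  w_0 = 0.156541·1.0382 + -0.006125·17.2735 = 0.0567  (Pfizer)
  w_1 = 0.156541·1.8561 + -0.006125·9.3164 = 0.2335  (Exxon)
  w_2 = 0.156541·1.5722 + -0.006125·17.5466 = 0.1386  (Intel)
  w_3 = 0.156541·0.5290 + -0.006125·6.5579 = 0.0427  (Alcoa)
  w_4 = 0.156541·2.0449 + -0.006125·8.0234 = 0.2710  (Walmart)
  w_5 = 0.156541·2.2356 + -0.006125·15.0927 = 0.2575  (GE)
Σw_i=1.0000  μᵀw=0.1560
σ²=wᵀΣw=λ₁·μ_p+λ₂ = 0.156541·0.156 + -0.006125 = 0.018296 ≈ 0.0183


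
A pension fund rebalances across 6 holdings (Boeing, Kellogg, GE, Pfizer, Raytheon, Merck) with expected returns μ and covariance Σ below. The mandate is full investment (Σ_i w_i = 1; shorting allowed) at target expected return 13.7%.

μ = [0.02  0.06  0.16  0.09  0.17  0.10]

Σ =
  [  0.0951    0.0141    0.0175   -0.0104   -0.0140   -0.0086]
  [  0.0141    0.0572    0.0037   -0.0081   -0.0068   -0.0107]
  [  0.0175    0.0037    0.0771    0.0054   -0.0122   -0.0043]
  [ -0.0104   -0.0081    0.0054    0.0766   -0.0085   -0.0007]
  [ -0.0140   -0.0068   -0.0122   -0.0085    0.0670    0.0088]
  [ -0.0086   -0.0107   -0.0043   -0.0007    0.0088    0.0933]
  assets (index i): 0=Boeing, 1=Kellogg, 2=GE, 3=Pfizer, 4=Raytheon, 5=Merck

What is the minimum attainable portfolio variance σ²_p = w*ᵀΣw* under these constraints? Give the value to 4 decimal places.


g=Σ⁻¹μ = [0.2779  1.6433  2.3986  1.5887  3.2558  1.1013]
h=Σ⁻¹𝟙 = [11.5665  21.5487  12.2723  18.6465  22.4425  12.8443]
a=μᵀg=1.294540  b=𝟙ᵀg=10.265658  c=𝟙ᵀh=99.320775  D=ac−b²=23.191002
λ₁=(c·0.137−b)/D = (99.320775·0.137−10.265658)/23.191002 = 0.144077
λ₂=(a−b·0.137)/D = (1.294540−10.265658·0.137)/23.191002 = -0.004823
w* = 0.144077·g + -0.004823·h:
  w_0 = 0.144077·0.2779 + -0.004823·11.5665 = -0.0157  (Boeing)
  w_1 = 0.144077·1.6433 + -0.004823·21.5487 = 0.1328  (Kellogg)
  w_2 = 0.144077·2.3986 + -0.004823·12.2723 = 0.2864  (GE)
  w_3 = 0.144077·1.5887 + -0.004823·18.6465 = 0.1390  (Pfizer)
  w_4 = 0.144077·3.2558 + -0.004823·22.4425 = 0.3608  (Raytheon)
  w_5 = 0.144077·1.1013 + -0.004823·12.8443 = 0.0967  (Merck)
Σw_i=1.0000  μᵀw=0.1370
σ²=wᵀΣw=λ₁·μ_p+λ₂ = 0.144077·0.137 + -0.004823 = 0.014915 ≈ 0.0149

0.0149


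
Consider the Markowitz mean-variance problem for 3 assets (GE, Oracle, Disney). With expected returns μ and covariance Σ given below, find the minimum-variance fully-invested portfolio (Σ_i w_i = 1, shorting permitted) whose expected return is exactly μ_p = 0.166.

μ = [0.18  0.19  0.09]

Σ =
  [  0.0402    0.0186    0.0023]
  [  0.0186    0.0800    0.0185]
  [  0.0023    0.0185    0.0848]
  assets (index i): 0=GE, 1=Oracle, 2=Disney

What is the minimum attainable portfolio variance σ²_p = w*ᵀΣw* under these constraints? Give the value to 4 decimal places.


0.0279

x=Σ⁻¹μ = [3.8232  1.3318  0.6671]
y=Σ⁻¹𝟙 = [21.9564  5.0612  10.0928]
a=μᵀx=1.001266  b=𝟙ᵀx=5.822132  c=𝟙ᵀy=37.110398  D=ac−b²=3.260153
λ₁=(c·0.166−b)/D = (37.110398·0.166−5.822132)/3.260153 = 0.103736
λ₂=(a−b·0.166)/D = (1.001266−5.822132·0.166)/3.260153 = 0.010672
w* = 0.103736·x + 0.010672·y:
  w_0 = 0.103736·3.8232 + 0.010672·21.9564 = 0.6309  (GE)
  w_1 = 0.103736·1.3318 + 0.010672·5.0612 = 0.1922  (Oracle)
  w_2 = 0.103736·0.6671 + 0.010672·10.0928 = 0.1769  (Disney)
Σw_i=1.0000  μᵀw=0.1660
σ²=wᵀΣw=λ₁·μ_p+λ₂ = 0.103736·0.166 + 0.010672 = 0.027892 ≈ 0.0279


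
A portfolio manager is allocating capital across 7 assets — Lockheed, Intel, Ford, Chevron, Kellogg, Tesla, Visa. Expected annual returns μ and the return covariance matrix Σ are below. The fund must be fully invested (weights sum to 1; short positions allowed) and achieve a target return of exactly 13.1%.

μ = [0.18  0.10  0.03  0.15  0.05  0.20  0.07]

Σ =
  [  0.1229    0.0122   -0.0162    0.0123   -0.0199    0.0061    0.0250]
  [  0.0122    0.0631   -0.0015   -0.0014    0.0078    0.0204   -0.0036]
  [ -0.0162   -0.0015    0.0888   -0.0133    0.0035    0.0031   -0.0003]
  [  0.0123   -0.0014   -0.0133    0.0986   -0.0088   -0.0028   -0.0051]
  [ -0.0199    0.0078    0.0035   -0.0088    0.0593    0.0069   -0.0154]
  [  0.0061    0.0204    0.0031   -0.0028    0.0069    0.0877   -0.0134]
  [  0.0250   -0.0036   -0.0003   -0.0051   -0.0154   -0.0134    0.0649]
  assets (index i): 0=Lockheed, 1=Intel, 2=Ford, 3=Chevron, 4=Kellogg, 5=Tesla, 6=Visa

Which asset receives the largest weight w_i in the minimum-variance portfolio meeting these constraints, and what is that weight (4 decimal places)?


Tesla (0.2654)

u=Σ⁻¹μ = [1.1201  0.6095  0.6848  1.7673  1.5291  2.2241  1.6450]
v=Σ⁻¹𝟙 = [6.1375  10.4013  13.5817  14.9214  23.6468  10.1392  22.5610]
a=μᵀu=1.184632  b=𝟙ᵀu=9.579978  c=𝟙ᵀv=101.388845  D=ac−b²=28.332497
λ₁=(c·0.131−b)/D = (101.388845·0.131−9.579978)/28.332497 = 0.130661
λ₂=(a−b·0.131)/D = (1.184632−9.579978·0.131)/28.332497 = -0.002483
w* = 0.130661·u + -0.002483·v:
  w_0 = 0.130661·1.1201 + -0.002483·6.1375 = 0.1311  (Lockheed)
  w_1 = 0.130661·0.6095 + -0.002483·10.4013 = 0.0538  (Intel)
  w_2 = 0.130661·0.6848 + -0.002483·13.5817 = 0.0558  (Ford)
  w_3 = 0.130661·1.7673 + -0.002483·14.9214 = 0.1939  (Chevron)
  w_4 = 0.130661·1.5291 + -0.002483·23.6468 = 0.1411  (Kellogg)
  w_5 = 0.130661·2.2241 + -0.002483·10.1392 = 0.2654  (Tesla)
  w_6 = 0.130661·1.6450 + -0.002483·22.5610 = 0.1589  (Visa)
Σw_i=1.0000  μᵀw=0.1310
σ²=wᵀΣw=λ₁·μ_p+λ₂ = 0.130661·0.131 + -0.002483 = 0.014634 ≈ 0.0146


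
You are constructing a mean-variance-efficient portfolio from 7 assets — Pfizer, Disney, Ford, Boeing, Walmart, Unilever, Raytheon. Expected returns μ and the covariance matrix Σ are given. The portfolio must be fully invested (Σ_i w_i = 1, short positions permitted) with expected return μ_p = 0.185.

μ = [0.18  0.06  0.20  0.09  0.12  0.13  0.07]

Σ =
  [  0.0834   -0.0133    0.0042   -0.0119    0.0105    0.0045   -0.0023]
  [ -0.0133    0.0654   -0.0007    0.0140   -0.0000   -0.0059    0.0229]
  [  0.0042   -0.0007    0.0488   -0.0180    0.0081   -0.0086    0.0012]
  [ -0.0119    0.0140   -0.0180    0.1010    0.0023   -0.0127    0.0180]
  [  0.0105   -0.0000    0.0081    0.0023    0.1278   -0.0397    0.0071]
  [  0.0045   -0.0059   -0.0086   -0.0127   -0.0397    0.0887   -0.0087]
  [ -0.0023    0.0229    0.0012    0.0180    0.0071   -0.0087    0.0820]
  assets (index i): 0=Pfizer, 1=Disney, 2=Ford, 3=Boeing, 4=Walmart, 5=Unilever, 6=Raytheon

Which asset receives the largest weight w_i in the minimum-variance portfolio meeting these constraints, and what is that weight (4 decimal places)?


g=Σ⁻¹μ = [2.0836  1.1010  5.0110  2.1590  1.2745  2.8227  0.2465]
h=Σ⁻¹𝟙 = [12.7487  14.7254  27.2693  15.6852  11.3145  22.1459  5.9682]
a=μᵀg=2.174766  b=𝟙ᵀg=14.698290  c=𝟙ᵀh=109.857141  D=ac−b²=22.873887
λ₁=(c·0.185−b)/D = (109.857141·0.185−14.698290)/22.873887 = 0.245926
λ₂=(a−b·0.185)/D = (2.174766−14.698290·0.185)/22.873887 = -0.023801
w* = 0.245926·g + -0.023801·h:
  w_0 = 0.245926·2.0836 + -0.023801·12.7487 = 0.2090  (Pfizer)
  w_1 = 0.245926·1.1010 + -0.023801·14.7254 = -0.0797  (Disney)
  w_2 = 0.245926·5.0110 + -0.023801·27.2693 = 0.5833  (Ford)
  w_3 = 0.245926·2.1590 + -0.023801·15.6852 = 0.1576  (Boeing)
  w_4 = 0.245926·1.2745 + -0.023801·11.3145 = 0.0441  (Walmart)
  w_5 = 0.245926·2.8227 + -0.023801·22.1459 = 0.1671  (Unilever)
  w_6 = 0.245926·0.2465 + -0.023801·5.9682 = -0.0814  (Raytheon)
Σw_i=1.0000  μᵀw=0.1850
σ²=wᵀΣw=λ₁·μ_p+λ₂ = 0.245926·0.185 + -0.023801 = 0.021695 ≈ 0.0217

Ford (0.5833)


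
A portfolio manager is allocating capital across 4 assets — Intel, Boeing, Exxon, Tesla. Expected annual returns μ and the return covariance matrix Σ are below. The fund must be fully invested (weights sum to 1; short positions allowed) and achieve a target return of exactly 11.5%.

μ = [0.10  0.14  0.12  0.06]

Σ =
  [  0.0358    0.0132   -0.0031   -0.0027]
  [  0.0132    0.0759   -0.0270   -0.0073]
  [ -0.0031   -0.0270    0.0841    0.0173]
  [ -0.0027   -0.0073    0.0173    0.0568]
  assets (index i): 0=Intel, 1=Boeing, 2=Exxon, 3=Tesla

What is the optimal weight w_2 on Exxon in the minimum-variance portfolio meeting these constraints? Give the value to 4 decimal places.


p=Σ⁻¹μ = [2.1945  2.2784  2.0699  0.8230]
q=Σ⁻¹𝟙 = [24.6681  15.5966  14.4365  16.3857]
a=μᵀp=0.836198  b=𝟙ᵀp=7.365853  c=𝟙ᵀq=71.086894  D=ac−b²=5.186901
λ₁=(c·0.115−b)/D = (71.086894·0.115−7.365853)/5.186901 = 0.155997
λ₂=(a−b·0.115)/D = (0.836198−7.365853·0.115)/5.186901 = -0.002097
w* = 0.155997·p + -0.002097·q:
  w_0 = 0.155997·2.1945 + -0.002097·24.6681 = 0.2906  (Intel)
  w_1 = 0.155997·2.2784 + -0.002097·15.5966 = 0.3227  (Boeing)
  w_2 = 0.155997·2.0699 + -0.002097·14.4365 = 0.2926  (Exxon)
  w_3 = 0.155997·0.8230 + -0.002097·16.3857 = 0.0940  (Tesla)
Σw_i=1.0000  μᵀw=0.1150
σ²=wᵀΣw=λ₁·μ_p+λ₂ = 0.155997·0.115 + -0.002097 = 0.015843 ≈ 0.0158

0.2926


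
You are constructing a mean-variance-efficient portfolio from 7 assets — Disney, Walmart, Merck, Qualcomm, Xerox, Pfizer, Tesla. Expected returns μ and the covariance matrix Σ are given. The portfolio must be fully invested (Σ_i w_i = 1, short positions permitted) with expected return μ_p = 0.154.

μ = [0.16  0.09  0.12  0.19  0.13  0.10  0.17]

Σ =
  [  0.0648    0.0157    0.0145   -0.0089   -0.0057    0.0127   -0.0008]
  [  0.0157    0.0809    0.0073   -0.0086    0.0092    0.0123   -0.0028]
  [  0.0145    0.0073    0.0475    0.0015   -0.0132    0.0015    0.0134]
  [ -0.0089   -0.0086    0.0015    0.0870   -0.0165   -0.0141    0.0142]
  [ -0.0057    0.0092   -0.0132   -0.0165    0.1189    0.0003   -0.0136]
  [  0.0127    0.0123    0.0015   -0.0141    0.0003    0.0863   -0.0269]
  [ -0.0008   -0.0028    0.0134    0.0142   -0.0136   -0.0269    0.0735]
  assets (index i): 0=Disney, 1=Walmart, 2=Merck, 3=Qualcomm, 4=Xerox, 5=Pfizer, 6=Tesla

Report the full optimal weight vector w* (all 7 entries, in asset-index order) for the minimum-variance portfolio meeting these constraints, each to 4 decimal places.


g=Σ⁻¹μ = [2.2371  0.3935  1.4356  2.6969  2.0051  2.0171  2.6788]
h=Σ⁻¹𝟙 = [10.7629  7.0698  14.8050  15.6248  14.0856  16.5184  16.9259]
a=μᵀg=1.995789  b=𝟙ᵀg=13.464031  c=𝟙ᵀh=95.792400  D=ac−b²=9.901312
λ₁=(c·0.154−b)/D = (95.792400·0.154−13.464031)/9.901312 = 0.130084
λ₂=(a−b·0.154)/D = (1.995789−13.464031·0.154)/9.901312 = -0.007845
w* = 0.130084·g + -0.007845·h:
  w_0 = 0.130084·2.2371 + -0.007845·10.7629 = 0.2066  (Disney)
  w_1 = 0.130084·0.3935 + -0.007845·7.0698 = -0.0043  (Walmart)
  w_2 = 0.130084·1.4356 + -0.007845·14.8050 = 0.0706  (Merck)
  w_3 = 0.130084·2.6969 + -0.007845·15.6248 = 0.2282  (Qualcomm)
  w_4 = 0.130084·2.0051 + -0.007845·14.0856 = 0.1503  (Xerox)
  w_5 = 0.130084·2.0171 + -0.007845·16.5184 = 0.1328  (Pfizer)
  w_6 = 0.130084·2.6788 + -0.007845·16.9259 = 0.2157  (Tesla)
Σw_i=1.0000  μᵀw=0.1540
σ²=wᵀΣw=λ₁·μ_p+λ₂ = 0.130084·0.154 + -0.007845 = 0.012188 ≈ 0.0122

0.2066  -0.0043  0.0706  0.2282  0.1503  0.1328  0.2157


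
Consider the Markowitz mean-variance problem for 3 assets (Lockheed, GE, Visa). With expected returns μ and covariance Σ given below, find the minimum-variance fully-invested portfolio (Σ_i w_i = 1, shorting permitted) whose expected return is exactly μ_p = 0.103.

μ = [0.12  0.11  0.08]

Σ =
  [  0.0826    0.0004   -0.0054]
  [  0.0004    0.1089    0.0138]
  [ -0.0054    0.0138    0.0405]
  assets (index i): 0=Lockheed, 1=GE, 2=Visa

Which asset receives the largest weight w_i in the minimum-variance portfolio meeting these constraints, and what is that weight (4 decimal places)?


Lockheed (0.4166)

x=Σ⁻¹μ = [1.5750  0.7602  1.9263]
y=Σ⁻¹𝟙 = [13.6763  6.0330  24.4592]
a=μᵀx=0.426730  b=𝟙ᵀx=4.261526  c=𝟙ᵀy=44.168525  D=ac−b²=0.687427
λ₁=(c·0.103−b)/D = (44.168525·0.103−4.261526)/0.687427 = 0.418710
λ₂=(a−b·0.103)/D = (0.426730−4.261526·0.103)/0.687427 = -0.017758
w* = 0.418710·x + -0.017758·y:
  w_0 = 0.418710·1.5750 + -0.017758·13.6763 = 0.4166  (Lockheed)
  w_1 = 0.418710·0.7602 + -0.017758·6.0330 = 0.2112  (GE)
  w_2 = 0.418710·1.9263 + -0.017758·24.4592 = 0.3722  (Visa)
Σw_i=1.0000  μᵀw=0.1030
σ²=wᵀΣw=λ₁·μ_p+λ₂ = 0.418710·0.103 + -0.017758 = 0.025369 ≈ 0.0254


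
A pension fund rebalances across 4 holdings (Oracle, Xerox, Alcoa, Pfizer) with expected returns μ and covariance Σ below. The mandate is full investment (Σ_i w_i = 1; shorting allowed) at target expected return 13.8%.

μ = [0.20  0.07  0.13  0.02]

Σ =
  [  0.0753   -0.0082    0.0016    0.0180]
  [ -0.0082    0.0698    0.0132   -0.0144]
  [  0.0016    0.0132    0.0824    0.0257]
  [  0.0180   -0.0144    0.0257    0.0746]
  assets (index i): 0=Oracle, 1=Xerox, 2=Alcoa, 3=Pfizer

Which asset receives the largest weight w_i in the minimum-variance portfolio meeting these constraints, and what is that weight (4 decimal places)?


Oracle (0.4364)

u=Σ⁻¹μ = [2.9146  0.8623  1.6433  -0.8348]
v=Σ⁻¹𝟙 = [12.1895  17.1888  5.4308  11.9107]
a=μᵀu=0.840212  b=𝟙ᵀu=4.585332  c=𝟙ᵀv=46.719802  D=ac−b²=18.229257
λ₁=(c·0.138−b)/D = (46.719802·0.138−4.585332)/18.229257 = 0.102144
λ₂=(a−b·0.138)/D = (0.840212−4.585332·0.138)/18.229257 = 0.011379
w* = 0.102144·u + 0.011379·v:
  w_0 = 0.102144·2.9146 + 0.011379·12.1895 = 0.4364  (Oracle)
  w_1 = 0.102144·0.8623 + 0.011379·17.1888 = 0.2837  (Xerox)
  w_2 = 0.102144·1.6433 + 0.011379·5.4308 = 0.2297  (Alcoa)
  w_3 = 0.102144·-0.8348 + 0.011379·11.9107 = 0.0503  (Pfizer)
Σw_i=1.0000  μᵀw=0.1380
σ²=wᵀΣw=λ₁·μ_p+λ₂ = 0.102144·0.138 + 0.011379 = 0.025475 ≈ 0.0255


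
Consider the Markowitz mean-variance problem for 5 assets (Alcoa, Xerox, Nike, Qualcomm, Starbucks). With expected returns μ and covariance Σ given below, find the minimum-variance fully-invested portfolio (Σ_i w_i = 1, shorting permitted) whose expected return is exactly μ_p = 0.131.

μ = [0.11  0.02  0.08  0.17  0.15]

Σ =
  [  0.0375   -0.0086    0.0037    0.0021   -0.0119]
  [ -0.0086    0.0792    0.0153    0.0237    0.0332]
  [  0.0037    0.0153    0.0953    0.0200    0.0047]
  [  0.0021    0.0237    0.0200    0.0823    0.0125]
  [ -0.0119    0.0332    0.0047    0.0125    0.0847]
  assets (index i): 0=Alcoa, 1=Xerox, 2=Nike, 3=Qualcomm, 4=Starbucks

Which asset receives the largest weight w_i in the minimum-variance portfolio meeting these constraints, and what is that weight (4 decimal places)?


Alcoa (0.4891)

g=Σ⁻¹μ = [3.3095  -0.9818  0.3718  1.8194  2.3316]
h=Σ⁻¹𝟙 = [31.3647  8.1759  6.1841  5.6972  11.8243]
a=μᵀg=1.033194  b=𝟙ᵀg=6.850537  c=𝟙ᵀh=63.246192  D=ac−b²=18.415744
λ₁=(c·0.131−b)/D = (63.246192·0.131−6.850537)/18.415744 = 0.077907
λ₂=(a−b·0.131)/D = (1.033194−6.850537·0.131)/18.415744 = 0.007373
w* = 0.077907·g + 0.007373·h:
  w_0 = 0.077907·3.3095 + 0.007373·31.3647 = 0.4891  (Alcoa)
  w_1 = 0.077907·-0.9818 + 0.007373·8.1759 = -0.0162  (Xerox)
  w_2 = 0.077907·0.3718 + 0.007373·6.1841 = 0.0746  (Nike)
  w_3 = 0.077907·1.8194 + 0.007373·5.6972 = 0.1837  (Qualcomm)
  w_4 = 0.077907·2.3316 + 0.007373·11.8243 = 0.2688  (Starbucks)
Σw_i=1.0000  μᵀw=0.1310
σ²=wᵀΣw=λ₁·μ_p+λ₂ = 0.077907·0.131 + 0.007373 = 0.017579 ≈ 0.0176


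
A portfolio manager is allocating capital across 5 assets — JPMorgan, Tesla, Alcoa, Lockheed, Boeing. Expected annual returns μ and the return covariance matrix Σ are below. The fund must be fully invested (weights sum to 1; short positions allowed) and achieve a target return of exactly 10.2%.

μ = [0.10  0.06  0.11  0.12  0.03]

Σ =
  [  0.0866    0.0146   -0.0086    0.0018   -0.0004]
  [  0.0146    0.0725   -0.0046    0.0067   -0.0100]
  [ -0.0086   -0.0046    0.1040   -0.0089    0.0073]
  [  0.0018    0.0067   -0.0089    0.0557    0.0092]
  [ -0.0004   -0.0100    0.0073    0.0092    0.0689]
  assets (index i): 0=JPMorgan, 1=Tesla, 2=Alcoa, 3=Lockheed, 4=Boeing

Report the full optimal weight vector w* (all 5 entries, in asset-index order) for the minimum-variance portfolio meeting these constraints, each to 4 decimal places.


0.2063  0.1129  0.2402  0.3884  0.0522

p=Σ⁻¹μ = [1.1626  0.4795  1.3645  2.2665  0.0645]
q=Σ⁻¹𝟙 = [10.2591  12.8081  11.4570  15.7454  13.1160]
a=μᵀp=0.569037  b=𝟙ᵀp=5.337599  c=𝟙ᵀq=63.385604  D=ac−b²=7.578794
λ₁=(c·0.102−b)/D = (63.385604·0.102−5.337599)/7.578794 = 0.148801
λ₂=(a−b·0.102)/D = (0.569037−5.337599·0.102)/7.578794 = 0.003246
w* = 0.148801·p + 0.003246·q:
  w_0 = 0.148801·1.1626 + 0.003246·10.2591 = 0.2063  (JPMorgan)
  w_1 = 0.148801·0.4795 + 0.003246·12.8081 = 0.1129  (Tesla)
  w_2 = 0.148801·1.3645 + 0.003246·11.4570 = 0.2402  (Alcoa)
  w_3 = 0.148801·2.2665 + 0.003246·15.7454 = 0.3884  (Lockheed)
  w_4 = 0.148801·0.0645 + 0.003246·13.1160 = 0.0522  (Boeing)
Σw_i=1.0000  μᵀw=0.1020
σ²=wᵀΣw=λ₁·μ_p+λ₂ = 0.148801·0.102 + 0.003246 = 0.018424 ≈ 0.0184


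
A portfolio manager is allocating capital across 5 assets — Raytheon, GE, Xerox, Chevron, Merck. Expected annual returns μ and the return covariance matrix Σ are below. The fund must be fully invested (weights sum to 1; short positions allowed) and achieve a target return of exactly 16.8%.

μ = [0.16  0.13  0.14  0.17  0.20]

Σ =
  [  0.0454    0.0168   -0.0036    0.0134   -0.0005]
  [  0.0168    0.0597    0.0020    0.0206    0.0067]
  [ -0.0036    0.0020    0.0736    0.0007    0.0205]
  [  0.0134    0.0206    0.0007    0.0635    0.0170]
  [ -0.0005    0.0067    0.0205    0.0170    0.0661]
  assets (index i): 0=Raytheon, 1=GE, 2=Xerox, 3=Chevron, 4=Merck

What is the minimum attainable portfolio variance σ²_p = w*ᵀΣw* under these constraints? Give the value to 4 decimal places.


0.0199

g=Σ⁻¹μ = [3.0812  0.5911  1.4011  1.2198  2.2409]
h=Σ⁻¹𝟙 = [18.1242  7.8924  11.6593  6.7979  9.1014]
a=μᵀg=1.421536  b=𝟙ᵀg=8.534117  c=𝟙ᵀh=53.575257  D=ac−b²=3.327998
λ₁=(c·0.168−b)/D = (53.575257·0.168−8.534117)/3.327998 = 0.140182
λ₂=(a−b·0.168)/D = (1.421536−8.534117·0.168)/3.327998 = -0.003665
w* = 0.140182·g + -0.003665·h:
  w_0 = 0.140182·3.0812 + -0.003665·18.1242 = 0.3655  (Raytheon)
  w_1 = 0.140182·0.5911 + -0.003665·7.8924 = 0.0539  (GE)
  w_2 = 0.140182·1.4011 + -0.003665·11.6593 = 0.1537  (Xerox)
  w_3 = 0.140182·1.2198 + -0.003665·6.7979 = 0.1461  (Chevron)
  w_4 = 0.140182·2.2409 + -0.003665·9.1014 = 0.2808  (Merck)
Σw_i=1.0000  μᵀw=0.1680
σ²=wᵀΣw=λ₁·μ_p+λ₂ = 0.140182·0.168 + -0.003665 = 0.019886 ≈ 0.0199
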